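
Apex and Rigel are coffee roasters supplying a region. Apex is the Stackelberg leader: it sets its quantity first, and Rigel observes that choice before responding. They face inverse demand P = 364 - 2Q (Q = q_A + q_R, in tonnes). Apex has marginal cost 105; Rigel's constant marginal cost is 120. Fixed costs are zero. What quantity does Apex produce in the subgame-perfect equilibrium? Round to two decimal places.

68.50

Solve by backward induction. Given q_A, the follower Rigel maximises π_R = (364 - 2q_A - 2q_R)q_R - 120q_R.
Follower FOC: 244 - 2q_A - 4q_R = 0, so q_R(q_A) = (244 - 2q_A)/4.
Apex substitutes q_R(q_A) into its own profit: π_A = q_A(364 - 2q_A - (244 - 2q_A)/2) - 105q_A = (242 - q_A)q_A - 105q_A.
Leader FOC: 137 - 2q_A = 0, so q_A = 137/2.
Then q_R = (244 - 2·(137/2))/4 = 107/4.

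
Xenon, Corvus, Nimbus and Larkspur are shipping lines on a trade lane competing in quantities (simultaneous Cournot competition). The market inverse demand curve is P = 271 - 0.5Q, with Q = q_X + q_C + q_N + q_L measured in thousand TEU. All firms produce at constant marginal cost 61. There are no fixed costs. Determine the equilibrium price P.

A representative firm's profit is π_i = q_i(271 - 0.5Q) - 61q_i.
Setting ∂π_i/∂q_i = 0 with rivals' quantities fixed: 210 - q_i - (1/2)·Σ_{j≠i} q_j = 0.
With identical firms every q_j equals q_i, so Σ_{j≠i} q_j = 3q_i and 210 = (5/2)q_i, giving q_i = 84.
Total output Q = 336, so price P = 271 - (1/2)·336 = 103.

103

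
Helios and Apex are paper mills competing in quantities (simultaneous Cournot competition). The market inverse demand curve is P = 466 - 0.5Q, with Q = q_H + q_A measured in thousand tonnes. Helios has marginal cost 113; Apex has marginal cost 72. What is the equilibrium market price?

Helios's profit: π_H = (466 - 0.5Q)q_H - (113q_H). Setting ∂π_H/∂q_H = 0: 353 - q_H - (1/2)(q_A) = 0.
Apex's profit: π_A = (466 - 0.5Q)q_A - (72q_A). Setting ∂π_A/∂q_A = 0: 394 - q_A - (1/2)(q_H) = 0.
Rearranging gives the reaction functions q_H = (353 - (1/2)q_A) and q_A = (394 - (1/2)q_H).
Solving the pair: q_H = 208, q_A = 290.
Total output Q = 498, so price P = 466 - (1/2)·498 = 217.

217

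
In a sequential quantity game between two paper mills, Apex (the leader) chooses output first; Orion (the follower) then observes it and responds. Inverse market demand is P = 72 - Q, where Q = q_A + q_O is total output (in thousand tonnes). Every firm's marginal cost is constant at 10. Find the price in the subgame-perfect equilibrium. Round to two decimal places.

25.50

Solve by backward induction. Given q_A, the follower Orion maximises π_O = (72 - q_A - q_O)q_O - 10q_O.
Setting the follower's marginal profit to zero, 62 - q_A - 2q_O = 0, i.e. q_O = (62 - q_A)/2.
The leader anticipates this reaction. Substituting into P = 72 - Q gives P = 41 - (1/2)q_A, so π_A = (41 - (1/2)q_A)q_A - 10q_A.
Leader FOC: 31 - q_A = 0, so q_A = 31.
Then q_O = (62 - 31)/2 = 31/2.
Total output Q = 93/2, so price P = 72 - 93/2 = 51/2.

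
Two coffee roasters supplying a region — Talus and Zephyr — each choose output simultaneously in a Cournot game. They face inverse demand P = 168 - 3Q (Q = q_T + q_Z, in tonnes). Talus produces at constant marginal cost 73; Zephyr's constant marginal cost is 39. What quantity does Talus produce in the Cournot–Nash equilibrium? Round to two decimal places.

Talus's profit: π_T = (168 - 3Q)q_T - (73q_T). Setting ∂π_T/∂q_T = 0: 95 - 6q_T - 3(q_Z) = 0.
Zephyr's profit: π_Z = (168 - 3Q)q_Z - (39q_Z). Setting ∂π_Z/∂q_Z = 0: 129 - 6q_Z - 3(q_T) = 0.
Best responses: q_T = (95 - 3q_Z)/6, q_Z = (129 - 3q_T)/6.
Solving the pair: q_T = 61/9, q_Z = 163/9.

6.78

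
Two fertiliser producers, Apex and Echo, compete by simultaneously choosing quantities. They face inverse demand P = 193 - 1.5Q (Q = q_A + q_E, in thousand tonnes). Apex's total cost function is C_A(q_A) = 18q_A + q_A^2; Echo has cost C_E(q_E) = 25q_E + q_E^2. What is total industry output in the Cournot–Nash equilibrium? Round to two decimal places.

Apex's profit: π_A = (193 - 1.5Q)q_A - (18q_A + q_A²). Setting ∂π_A/∂q_A = 0: 175 - 5q_A - (3/2)(q_E) = 0.
Echo's profit: π_E = (193 - 1.5Q)q_E - (25q_E + q_E²). Setting ∂π_E/∂q_E = 0: 168 - 5q_E - (3/2)(q_A) = 0.
So q_A = (175 - (3/2)q_E)/5 and q_E = (168 - (3/2)q_A)/5.
Solving the pair: q_A = 356/13, q_E = 330/13.
Total output Q = 356/13 + 330/13 = 686/13.

52.77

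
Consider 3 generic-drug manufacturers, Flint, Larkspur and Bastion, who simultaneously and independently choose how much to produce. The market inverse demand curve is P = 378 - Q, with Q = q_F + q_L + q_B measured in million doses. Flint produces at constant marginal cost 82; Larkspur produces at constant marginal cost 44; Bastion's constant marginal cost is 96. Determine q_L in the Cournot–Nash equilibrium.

106

Flint's profit: π_F = (378 - Q)q_F - (82q_F). Setting ∂π_F/∂q_F = 0: 296 - 2q_F - (q_L + q_B) = 0.
Larkspur's profit: π_L = (378 - Q)q_L - (44q_L). Setting ∂π_L/∂q_L = 0: 334 - 2q_L - (q_F + q_B) = 0.
Bastion's first-order condition: 282 - 2q_B - (q_F + q_L) = 0.
Adding the 3 first-order conditions: 912 − 4Q = 0, so Q = 228.
Back-substituting: q_F = (296 − 228) = 68, q_L = (334 − 228) = 106, q_B = (282 − 228) = 54.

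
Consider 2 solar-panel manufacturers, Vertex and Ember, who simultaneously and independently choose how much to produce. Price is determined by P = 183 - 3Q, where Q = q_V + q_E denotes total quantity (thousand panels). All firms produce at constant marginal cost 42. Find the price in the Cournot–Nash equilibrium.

89

Each firm earns π_i = (183 - 3Q)q_i - 42q_i.
Setting ∂π_i/∂q_i = 0 with rivals' quantities fixed: 141 - 6q_i - 3q_j = 0.
By symmetry each firm produces the same amount; substituting q_j = q_i yields q_i = 141/9 = 47/3.
Total output Q = 94/3, so price P = 183 - 3·(94/3) = 89.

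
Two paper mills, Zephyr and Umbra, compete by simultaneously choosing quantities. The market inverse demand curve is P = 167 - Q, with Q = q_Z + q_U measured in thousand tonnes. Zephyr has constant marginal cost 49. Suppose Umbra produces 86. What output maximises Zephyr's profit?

16

With the rival's output fixed at 86, Zephyr's profit is π_Z = (167 - 86 - q_Z)q_Z - (49q_Z) = (81 - q_Z)q_Z - (49q_Z).
∂π_Z/∂q_Z = 32 - 2q_Z = 0, so q_Z = 16.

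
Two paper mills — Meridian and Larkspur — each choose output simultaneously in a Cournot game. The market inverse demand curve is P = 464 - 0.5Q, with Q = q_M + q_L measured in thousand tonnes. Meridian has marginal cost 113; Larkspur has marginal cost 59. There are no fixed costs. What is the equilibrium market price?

Meridian's profit: π_M = (464 - 0.5Q)q_M - (113q_M). Setting ∂π_M/∂q_M = 0: 351 - q_M - (1/2)(q_L) = 0.
Larkspur's first-order condition: 405 - q_L - (1/2)(q_M) = 0.
So q_M = (351 - (1/2)q_L) and q_L = (405 - (1/2)q_M).
Substituting one into the other gives q_M = 198 and q_L = 306.
Total output Q = 504, so price P = 464 - (1/2)·504 = 212.

212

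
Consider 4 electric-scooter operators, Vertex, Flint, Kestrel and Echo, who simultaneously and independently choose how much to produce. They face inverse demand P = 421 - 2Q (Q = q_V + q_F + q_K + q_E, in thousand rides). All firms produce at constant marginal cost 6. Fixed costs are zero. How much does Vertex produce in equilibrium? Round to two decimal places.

Each firm earns π_i = (421 - 2Q)q_i - 6q_i.
First-order condition (treating rivals' output as given): 415 - 4q_i - 2·Σ_{j≠i} q_j = 0.
By symmetry each firm produces the same amount; substituting Σ_{j≠i} q_j = 3q_i yields q_i = 415/10 = 83/2.

41.50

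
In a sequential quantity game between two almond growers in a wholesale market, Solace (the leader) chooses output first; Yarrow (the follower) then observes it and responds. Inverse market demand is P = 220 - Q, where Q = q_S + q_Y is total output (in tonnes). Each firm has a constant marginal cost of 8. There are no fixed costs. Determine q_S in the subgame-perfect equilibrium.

106

Solve by backward induction. Given q_S, the follower Yarrow maximises π_Y = (220 - q_S - q_Y)q_Y - 8q_Y.
Follower FOC: 212 - q_S - 2q_Y = 0, so q_Y(q_S) = (212 - q_S)/2.
Solace substitutes q_Y(q_S) into its own profit: π_S = q_S(220 - q_S - (212 - q_S)/2) - 8q_S = (114 - (1/2)q_S)q_S - 8q_S.
Maximising: ∂π_S/∂q_S = 106 - q_S = 0, giving q_S = 106.
Then q_Y = (212 - 106)/2 = 53.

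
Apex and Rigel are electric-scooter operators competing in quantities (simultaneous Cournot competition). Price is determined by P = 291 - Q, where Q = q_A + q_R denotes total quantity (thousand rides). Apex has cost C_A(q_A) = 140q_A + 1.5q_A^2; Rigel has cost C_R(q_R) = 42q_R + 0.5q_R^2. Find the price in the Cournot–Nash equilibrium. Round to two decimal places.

Apex's profit: π_A = (291 - Q)q_A - (140q_A + (3/2)q_A²). Setting ∂π_A/∂q_A = 0: 151 - 5q_A - (q_R) = 0.
Rigel's first-order condition: 249 - 3q_R - (q_A) = 0.
Best responses: q_A = (151 - q_R)/5, q_R = (249 - q_A)/3.
Solving the pair: q_A = 102/7, q_R = 547/7.
Total output Q = 649/7, so price P = 291 - 649/7 = 1388/7.

198.29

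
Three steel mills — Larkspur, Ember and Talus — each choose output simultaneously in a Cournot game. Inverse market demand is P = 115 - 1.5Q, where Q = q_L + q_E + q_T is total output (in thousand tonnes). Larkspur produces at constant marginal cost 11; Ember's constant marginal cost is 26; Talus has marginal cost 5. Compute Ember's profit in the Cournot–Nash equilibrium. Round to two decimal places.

Larkspur's profit: π_L = (115 - 1.5Q)q_L - (11q_L). Setting ∂π_L/∂q_L = 0: 104 - 3q_L - (3/2)(q_E + q_T) = 0.
Ember's first-order condition: 89 - 3q_E - (3/2)(q_L + q_T) = 0.
Talus's profit: π_T = (115 - 1.5Q)q_T - (5q_T). Setting ∂π_T/∂q_T = 0: 110 - 3q_T - (3/2)(q_L + q_E) = 0.
Adding the 3 conditions: 303 − 3Q − 3Q = 0, i.e. Q = 101/2.
Back-substituting: q_L = (104 − 303/4)/(3/2) = 113/6, q_E = (89 − 303/4)/(3/2) = 53/6, q_T = (110 − 303/4)/(3/2) = 137/6.
Price P = 115 - (3/2)·(101/2) = 157/4.
Ember's profit: (157/4 - 26)·(53/6) = 117.0417.

117.04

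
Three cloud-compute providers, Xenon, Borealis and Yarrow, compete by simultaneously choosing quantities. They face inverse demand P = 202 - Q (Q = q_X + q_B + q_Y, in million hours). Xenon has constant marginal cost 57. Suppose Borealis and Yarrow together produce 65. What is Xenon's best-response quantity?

With rivals' combined output fixed at 65, Xenon's profit is π_X = (202 - 65 - q_X)q_X - (57q_X) = (137 - q_X)q_X - (57q_X).
∂π_X/∂q_X = 80 - 2q_X = 0, so q_X = 40.

40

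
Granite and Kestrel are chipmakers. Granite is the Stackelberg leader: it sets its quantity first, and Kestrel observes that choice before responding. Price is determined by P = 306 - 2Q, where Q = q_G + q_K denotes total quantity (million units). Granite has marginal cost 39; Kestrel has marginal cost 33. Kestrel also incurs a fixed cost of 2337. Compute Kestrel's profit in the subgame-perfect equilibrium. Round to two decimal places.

The follower Kestrel best-responds to any q_G: π_K = (306 - 2Q)q_K - 33q_K.
∂π_K/∂q_K = 273 - 2q_G - 4q_K = 0 gives the reaction function q_K = (273 - 2q_G)/4.
The leader anticipates this reaction. Substituting into P = 306 - 2Q gives P = 339/2 - q_G, so π_G = (339/2 - q_G)q_G - 39q_G.
The leader's first-order condition 261/2 - 2q_G = 0 yields q_G = 261/4.
Then q_K = (273 - 2·(261/4))/4 = 285/8.
Price P = 306 - 2·(807/8) = 417/4.
Kestrel's profit: (417/4 - 33)·(285/8) - 2337 = 201.2813.

201.28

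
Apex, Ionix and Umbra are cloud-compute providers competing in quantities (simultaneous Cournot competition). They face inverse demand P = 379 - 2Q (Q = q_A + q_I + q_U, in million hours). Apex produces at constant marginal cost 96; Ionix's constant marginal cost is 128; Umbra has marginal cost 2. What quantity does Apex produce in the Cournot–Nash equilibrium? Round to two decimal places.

Apex's profit: π_A = (379 - 2Q)q_A - (96q_A). Setting ∂π_A/∂q_A = 0: 283 - 4q_A - 2(q_I + q_U) = 0.
Ionix's profit: π_I = (379 - 2Q)q_I - (128q_I). Setting ∂π_I/∂q_I = 0: 251 - 4q_I - 2(q_A + q_U) = 0.
Umbra's profit: π_U = (379 - 2Q)q_U - (2q_U). Setting ∂π_U/∂q_U = 0: 377 - 4q_U - 2(q_A + q_I) = 0.
Summing all 3 equations gives 911 − 8Q = 0, hence Q = 911/8.
Back-substituting: q_A = (283 − 911/4)/2 = 221/8, q_I = (251 − 911/4)/2 = 93/8, q_U = (377 − 911/4)/2 = 597/8.

27.63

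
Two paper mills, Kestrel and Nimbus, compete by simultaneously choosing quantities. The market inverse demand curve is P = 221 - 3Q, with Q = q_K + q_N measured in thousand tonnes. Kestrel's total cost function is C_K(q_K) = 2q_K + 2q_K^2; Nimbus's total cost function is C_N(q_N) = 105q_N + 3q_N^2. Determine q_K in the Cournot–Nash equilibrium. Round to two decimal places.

20.54

Kestrel's profit: π_K = (221 - 3Q)q_K - (2q_K + 2q_K²). Setting ∂π_K/∂q_K = 0: 219 - 10q_K - 3(q_N) = 0.
Nimbus's profit: π_N = (221 - 3Q)q_N - (105q_N + 3q_N²). Setting ∂π_N/∂q_N = 0: 116 - 12q_N - 3(q_K) = 0.
Rearranging gives the reaction functions q_K = (219 - 3q_N)/10 and q_N = (116 - 3q_K)/12.
Solving the pair: q_K = 760/37, q_N = 503/111.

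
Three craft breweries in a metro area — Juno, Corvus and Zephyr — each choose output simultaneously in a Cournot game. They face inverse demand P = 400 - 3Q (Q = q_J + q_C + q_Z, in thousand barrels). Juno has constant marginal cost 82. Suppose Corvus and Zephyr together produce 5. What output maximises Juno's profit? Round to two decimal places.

50.50

With rivals' combined output fixed at 5, Juno's profit is π_J = (400 - 3·5 - 3q_J)q_J - (82q_J) = (385 - 3q_J)q_J - (82q_J).
∂π_J/∂q_J = 303 - 6q_J = 0, so q_J = 101/2.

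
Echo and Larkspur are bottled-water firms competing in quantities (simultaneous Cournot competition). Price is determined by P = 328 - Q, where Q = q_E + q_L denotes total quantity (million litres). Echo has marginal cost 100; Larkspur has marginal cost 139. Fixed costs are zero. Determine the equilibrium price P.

189

Echo's profit: π_E = (328 - Q)q_E - (100q_E). Setting ∂π_E/∂q_E = 0: 228 - 2q_E - (q_L) = 0.
Larkspur's first-order condition: 189 - 2q_L - (q_E) = 0.
So q_E = (228 - q_L)/2 and q_L = (189 - q_E)/2.
Solving the pair: q_E = 89, q_L = 50.
Total output Q = 139, so price P = 328 - 139 = 189.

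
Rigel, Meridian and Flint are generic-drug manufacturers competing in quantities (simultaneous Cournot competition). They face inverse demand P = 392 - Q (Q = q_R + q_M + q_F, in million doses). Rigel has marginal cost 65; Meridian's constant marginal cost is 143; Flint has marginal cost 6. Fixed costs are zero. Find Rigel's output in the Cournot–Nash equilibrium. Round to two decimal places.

Rigel's profit: π_R = (392 - Q)q_R - (65q_R). Setting ∂π_R/∂q_R = 0: 327 - 2q_R - (q_M + q_F) = 0.
Meridian's first-order condition: 249 - 2q_M - (q_R + q_F) = 0.
Flint's first-order condition: 386 - 2q_F - (q_R + q_M) = 0.
Summing all 3 equations gives 962 − 4Q = 0, hence Q = 481/2.
Back-substituting: q_R = (327 − 481/2) = 173/2, q_M = (249 − 481/2) = 17/2, q_F = (386 − 481/2) = 291/2.

86.50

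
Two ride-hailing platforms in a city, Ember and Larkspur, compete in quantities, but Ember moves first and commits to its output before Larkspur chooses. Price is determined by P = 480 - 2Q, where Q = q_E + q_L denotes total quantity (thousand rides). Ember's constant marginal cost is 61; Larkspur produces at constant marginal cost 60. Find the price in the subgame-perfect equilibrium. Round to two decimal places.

The follower Larkspur best-responds to any q_E: π_L = (480 - 2Q)q_L - 60q_L.
∂π_L/∂q_L = 420 - 2q_E - 4q_L = 0 gives the reaction function q_L = (420 - 2q_E)/4.
Ember substitutes q_L(q_E) into its own profit: π_E = q_E(480 - 2q_E - (420 - 2q_E)/2) - 61q_E = (270 - q_E)q_E - 61q_E.
Maximising: ∂π_E/∂q_E = 209 - 2q_E = 0, giving q_E = 209/2.
Then q_L = (420 - 2·(209/2))/4 = 211/4.
Total output Q = 629/4, so price P = 480 - 2·(629/4) = 331/2.

165.50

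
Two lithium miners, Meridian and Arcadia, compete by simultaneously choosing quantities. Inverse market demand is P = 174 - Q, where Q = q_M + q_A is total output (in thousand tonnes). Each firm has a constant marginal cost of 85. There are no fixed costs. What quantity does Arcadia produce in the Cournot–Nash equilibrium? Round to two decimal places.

Each firm earns π_i = (174 - Q)q_i - 85q_i.
Setting ∂π_i/∂q_i = 0 with rivals' quantities fixed: 89 - 2q_i - q_j = 0.
With identical firms every q_j equals q_i, so q_j = q_i and 89 = 3q_i, giving q_i = 89/3.

29.67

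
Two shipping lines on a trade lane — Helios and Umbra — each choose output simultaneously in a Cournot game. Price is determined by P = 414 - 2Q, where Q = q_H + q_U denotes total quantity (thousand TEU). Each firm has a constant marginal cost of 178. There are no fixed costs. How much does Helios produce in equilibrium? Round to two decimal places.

Each firm earns π_i = (414 - 2Q)q_i - 178q_i.
Setting ∂π_i/∂q_i = 0 with rivals' quantities fixed: 236 - 4q_i - 2q_j = 0.
By symmetry each firm produces the same amount; substituting q_j = q_i yields q_i = 236/6 = 118/3.

39.33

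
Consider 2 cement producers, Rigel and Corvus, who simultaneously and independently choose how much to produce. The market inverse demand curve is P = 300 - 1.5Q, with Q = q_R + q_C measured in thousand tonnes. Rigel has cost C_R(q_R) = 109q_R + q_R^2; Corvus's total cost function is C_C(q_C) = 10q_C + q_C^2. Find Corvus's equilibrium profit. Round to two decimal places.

6538.98

Rigel's profit: π_R = (300 - 1.5Q)q_R - (109q_R + q_R²). Setting ∂π_R/∂q_R = 0: 191 - 5q_R - (3/2)(q_C) = 0.
Corvus's first-order condition: 290 - 5q_C - (3/2)(q_R) = 0.
Best responses: q_R = (191 - (3/2)q_C)/5, q_C = (290 - (3/2)q_R)/5.
Solving the pair: q_R = 160/7, q_C = 358/7.
Price P = 300 - (3/2)·74 = 189.
Corvus's profit: 189·(358/7) - 10·(358/7) - (358/7)² = 6538.9796.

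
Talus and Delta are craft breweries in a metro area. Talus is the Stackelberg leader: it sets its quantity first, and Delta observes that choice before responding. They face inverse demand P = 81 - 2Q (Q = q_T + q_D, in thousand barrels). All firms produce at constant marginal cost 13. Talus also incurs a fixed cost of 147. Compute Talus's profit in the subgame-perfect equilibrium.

Solve by backward induction. Given q_T, the follower Delta maximises π_D = (81 - 2q_T - 2q_D)q_D - 13q_D.
Setting the follower's marginal profit to zero, 68 - 2q_T - 4q_D = 0, i.e. q_D = (68 - 2q_T)/4.
Talus substitutes q_D(q_T) into its own profit: π_T = q_T(81 - 2q_T - (68 - 2q_T)/2) - 13q_T = (47 - q_T)q_T - 13q_T.
Maximising: ∂π_T/∂q_T = 34 - 2q_T = 0, giving q_T = 17.
Then q_D = (68 - 2·17)/4 = 17/2.
Price P = 81 - 2·(51/2) = 30.
Talus's profit: (30 - 13)·17 - 147 = 142.

142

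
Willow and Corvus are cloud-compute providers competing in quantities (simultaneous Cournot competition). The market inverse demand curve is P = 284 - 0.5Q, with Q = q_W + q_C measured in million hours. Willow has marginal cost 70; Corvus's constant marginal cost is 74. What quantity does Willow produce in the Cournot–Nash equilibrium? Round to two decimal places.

Willow's profit: π_W = (284 - 0.5Q)q_W - (70q_W). Setting ∂π_W/∂q_W = 0: 214 - q_W - (1/2)(q_C) = 0.
Corvus's profit: π_C = (284 - 0.5Q)q_C - (74q_C). Setting ∂π_C/∂q_C = 0: 210 - q_C - (1/2)(q_W) = 0.
So q_W = (214 - (1/2)q_C) and q_C = (210 - (1/2)q_W).
Substituting one into the other gives q_W = 436/3 and q_C = 412/3.

145.33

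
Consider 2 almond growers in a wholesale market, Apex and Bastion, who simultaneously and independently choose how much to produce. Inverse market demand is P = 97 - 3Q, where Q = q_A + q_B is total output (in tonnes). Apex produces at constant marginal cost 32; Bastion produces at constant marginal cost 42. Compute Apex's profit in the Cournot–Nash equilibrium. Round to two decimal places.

208.33

Apex's profit: π_A = (97 - 3Q)q_A - (32q_A). Setting ∂π_A/∂q_A = 0: 65 - 6q_A - 3(q_B) = 0.
Bastion's first-order condition: 55 - 6q_B - 3(q_A) = 0.
Rearranging gives the reaction functions q_A = (65 - 3q_B)/6 and q_B = (55 - 3q_A)/6.
Solving the pair: q_A = 25/3, q_B = 5.
Price P = 97 - 3·(40/3) = 57.
Apex's profit: (57 - 32)·(25/3) = 625/3.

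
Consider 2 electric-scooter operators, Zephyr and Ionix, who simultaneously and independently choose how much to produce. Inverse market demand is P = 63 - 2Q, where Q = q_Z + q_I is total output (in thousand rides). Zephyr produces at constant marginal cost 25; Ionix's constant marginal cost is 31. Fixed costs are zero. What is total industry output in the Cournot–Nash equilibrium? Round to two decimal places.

Zephyr's profit: π_Z = (63 - 2Q)q_Z - (25q_Z). Setting ∂π_Z/∂q_Z = 0: 38 - 4q_Z - 2(q_I) = 0.
Ionix's profit: π_I = (63 - 2Q)q_I - (31q_I). Setting ∂π_I/∂q_I = 0: 32 - 4q_I - 2(q_Z) = 0.
Best responses: q_Z = (38 - 2q_I)/4, q_I = (32 - 2q_Z)/4.
Substituting one into the other gives q_Z = 22/3 and q_I = 13/3.
Total output Q = 22/3 + 13/3 = 35/3.

11.67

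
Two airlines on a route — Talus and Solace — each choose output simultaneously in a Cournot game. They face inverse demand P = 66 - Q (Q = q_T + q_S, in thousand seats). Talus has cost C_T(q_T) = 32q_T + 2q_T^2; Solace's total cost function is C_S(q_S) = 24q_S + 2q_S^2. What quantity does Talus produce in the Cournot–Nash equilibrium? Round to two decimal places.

Talus's profit: π_T = (66 - Q)q_T - (32q_T + 2q_T²). Setting ∂π_T/∂q_T = 0: 34 - 6q_T - (q_S) = 0.
Solace's profit: π_S = (66 - Q)q_S - (24q_S + 2q_S²). Setting ∂π_S/∂q_S = 0: 42 - 6q_S - (q_T) = 0.
So q_T = (34 - q_S)/6 and q_S = (42 - q_T)/6.
Solving the pair: q_T = 162/35, q_S = 218/35.

4.63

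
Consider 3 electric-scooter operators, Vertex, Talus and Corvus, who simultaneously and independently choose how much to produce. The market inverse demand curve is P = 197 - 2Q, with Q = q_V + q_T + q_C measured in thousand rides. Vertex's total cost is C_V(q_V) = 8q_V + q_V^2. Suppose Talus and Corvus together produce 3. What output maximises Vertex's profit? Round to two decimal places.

30.50

With rivals' combined output fixed at 3, Vertex's profit is π_V = (197 - 2·3 - 2q_V)q_V - (8q_V + q_V²) = (191 - 2q_V)q_V - (8q_V + q_V²).
∂π_V/∂q_V = 183 - 6q_V = 0, so q_V = 61/2.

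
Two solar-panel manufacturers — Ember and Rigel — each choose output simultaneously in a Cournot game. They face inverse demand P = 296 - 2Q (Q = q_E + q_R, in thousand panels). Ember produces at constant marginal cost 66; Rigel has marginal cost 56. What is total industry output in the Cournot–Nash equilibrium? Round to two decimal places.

Ember's profit: π_E = (296 - 2Q)q_E - (66q_E). Setting ∂π_E/∂q_E = 0: 230 - 4q_E - 2(q_R) = 0.
Rigel's first-order condition: 240 - 4q_R - 2(q_E) = 0.
Best responses: q_E = (230 - 2q_R)/4, q_R = (240 - 2q_E)/4.
Solving the pair: q_E = 110/3, q_R = 125/3.
Total output Q = 110/3 + 125/3 = 235/3.

78.33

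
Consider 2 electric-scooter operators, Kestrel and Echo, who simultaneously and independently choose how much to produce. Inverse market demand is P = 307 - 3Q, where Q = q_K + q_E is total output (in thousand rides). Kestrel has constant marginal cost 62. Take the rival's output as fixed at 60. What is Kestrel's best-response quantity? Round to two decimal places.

With the rival's output fixed at 60, Kestrel's profit is π_K = (307 - 3·60 - 3q_K)q_K - (62q_K) = (127 - 3q_K)q_K - (62q_K).
∂π_K/∂q_K = 65 - 6q_K = 0, so q_K = 65/6.

10.83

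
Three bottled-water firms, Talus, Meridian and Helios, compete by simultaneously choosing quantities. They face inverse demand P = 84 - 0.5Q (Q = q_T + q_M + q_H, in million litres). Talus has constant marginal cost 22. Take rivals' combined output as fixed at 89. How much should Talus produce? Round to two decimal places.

17.50

With rivals' combined output fixed at 89, Talus's profit is π_T = (84 - (1/2)·89 - (1/2)q_T)q_T - (22q_T) = (79/2 - (1/2)q_T)q_T - (22q_T).
∂π_T/∂q_T = 35/2 - q_T = 0, so q_T = 35/2.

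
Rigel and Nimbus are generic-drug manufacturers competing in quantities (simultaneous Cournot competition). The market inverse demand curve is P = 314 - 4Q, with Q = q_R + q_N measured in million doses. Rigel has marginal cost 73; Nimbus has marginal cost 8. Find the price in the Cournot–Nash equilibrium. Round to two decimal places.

Rigel's profit: π_R = (314 - 4Q)q_R - (73q_R). Setting ∂π_R/∂q_R = 0: 241 - 8q_R - 4(q_N) = 0.
Nimbus's profit: π_N = (314 - 4Q)q_N - (8q_N). Setting ∂π_N/∂q_N = 0: 306 - 8q_N - 4(q_R) = 0.
Rearranging gives the reaction functions q_R = (241 - 4q_N)/8 and q_N = (306 - 4q_R)/8.
Substituting one into the other gives q_R = 44/3 and q_N = 371/12.
Total output Q = 547/12, so price P = 314 - 4·(547/12) = 395/3.

131.67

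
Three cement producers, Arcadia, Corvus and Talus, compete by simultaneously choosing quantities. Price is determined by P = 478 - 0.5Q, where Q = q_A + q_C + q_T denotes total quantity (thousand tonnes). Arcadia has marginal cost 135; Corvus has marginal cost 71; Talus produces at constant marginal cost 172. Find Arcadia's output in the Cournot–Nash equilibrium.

Arcadia's profit: π_A = (478 - 0.5Q)q_A - (135q_A). Setting ∂π_A/∂q_A = 0: 343 - q_A - (1/2)(q_C + q_T) = 0.
Corvus's first-order condition: 407 - q_C - (1/2)(q_A + q_T) = 0.
Talus's first-order condition: 306 - q_T - (1/2)(q_A + q_C) = 0.
Adding the 3 conditions: 1056 − Q − Q = 0, i.e. Q = 528.
Back-substituting: q_A = (343 − 264)/(1/2) = 158, q_C = (407 − 264)/(1/2) = 286, q_T = (306 − 264)/(1/2) = 84.

158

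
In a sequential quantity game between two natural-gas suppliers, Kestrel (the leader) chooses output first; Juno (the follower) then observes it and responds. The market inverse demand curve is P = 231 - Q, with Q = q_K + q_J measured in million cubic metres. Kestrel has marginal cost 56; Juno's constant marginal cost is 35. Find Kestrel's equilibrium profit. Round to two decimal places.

2964.50

The follower Juno best-responds to any q_K: π_J = (231 - Q)q_J - 35q_J.
∂π_J/∂q_J = 196 - q_K - 2q_J = 0 gives the reaction function q_J = (196 - q_K)/2.
The leader anticipates this reaction. Substituting into P = 231 - Q gives P = 133 - (1/2)q_K, so π_K = (133 - (1/2)q_K)q_K - 56q_K.
Maximising: ∂π_K/∂q_K = 77 - q_K = 0, giving q_K = 77.
Then q_J = (196 - 77)/2 = 119/2.
Price P = 231 - 273/2 = 189/2.
Kestrel's profit: (189/2 - 56)·77 = 2964.5000.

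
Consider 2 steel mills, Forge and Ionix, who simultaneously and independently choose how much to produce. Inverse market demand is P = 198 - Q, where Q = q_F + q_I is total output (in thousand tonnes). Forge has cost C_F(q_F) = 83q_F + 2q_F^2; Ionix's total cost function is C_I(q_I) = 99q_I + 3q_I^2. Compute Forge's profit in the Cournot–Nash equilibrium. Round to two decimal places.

915.40

Forge's profit: π_F = (198 - Q)q_F - (83q_F + 2q_F²). Setting ∂π_F/∂q_F = 0: 115 - 6q_F - (q_I) = 0.
Ionix's first-order condition: 99 - 8q_I - (q_F) = 0.
Rearranging gives the reaction functions q_F = (115 - q_I)/6 and q_I = (99 - q_F)/8.
Substituting one into the other gives q_F = 821/47 and q_I = 479/47.
Price P = 198 - 1300/47 = 170.3404.
Forge's profit: 170.3404·(821/47) - 83·(821/47) - 2(821/47)² = 915.4020.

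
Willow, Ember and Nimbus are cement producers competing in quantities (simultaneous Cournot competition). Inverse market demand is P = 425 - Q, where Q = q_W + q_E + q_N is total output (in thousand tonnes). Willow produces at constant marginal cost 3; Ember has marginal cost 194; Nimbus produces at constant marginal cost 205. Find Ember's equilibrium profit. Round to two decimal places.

Willow's profit: π_W = (425 - Q)q_W - (3q_W). Setting ∂π_W/∂q_W = 0: 422 - 2q_W - (q_E + q_N) = 0.
Ember's first-order condition: 231 - 2q_E - (q_W + q_N) = 0.
Nimbus's profit: π_N = (425 - Q)q_N - (205q_N). Setting ∂π_N/∂q_N = 0: 220 - 2q_N - (q_W + q_E) = 0.
Adding the 3 first-order conditions: 873 − 4Q = 0, so Q = 873/4.
Back-substituting: q_W = (422 − 873/4) = 815/4, q_E = (231 − 873/4) = 51/4, q_N = (220 − 873/4) = 7/4.
Price P = 425 - 873/4 = 827/4.
Ember's profit: (827/4 - 194)·(51/4) = 162.5625.

162.56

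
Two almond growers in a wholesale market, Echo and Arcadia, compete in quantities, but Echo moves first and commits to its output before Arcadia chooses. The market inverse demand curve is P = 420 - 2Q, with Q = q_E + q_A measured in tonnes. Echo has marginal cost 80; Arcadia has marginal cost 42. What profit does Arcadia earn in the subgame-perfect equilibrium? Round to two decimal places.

6441.13

The follower Arcadia best-responds to any q_E: π_A = (420 - 2Q)q_A - 42q_A.
Setting the follower's marginal profit to zero, 378 - 2q_E - 4q_A = 0, i.e. q_A = (378 - 2q_E)/4.
The leader anticipates this reaction. Substituting into P = 420 - 2Q gives P = 231 - q_E, so π_E = (231 - q_E)q_E - 80q_E.
Maximising: ∂π_E/∂q_E = 151 - 2q_E = 0, giving q_E = 151/2.
Then q_A = (378 - 2·(151/2))/4 = 227/4.
Price P = 420 - 2·(529/4) = 311/2.
Arcadia's profit: (311/2 - 42)·(227/4) = 6441.1250.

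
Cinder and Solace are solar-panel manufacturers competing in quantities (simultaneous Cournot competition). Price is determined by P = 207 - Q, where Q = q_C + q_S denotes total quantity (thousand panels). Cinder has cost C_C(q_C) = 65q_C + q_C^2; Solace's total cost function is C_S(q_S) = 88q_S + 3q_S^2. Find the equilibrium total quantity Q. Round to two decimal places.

Cinder's profit: π_C = (207 - Q)q_C - (65q_C + q_C²). Setting ∂π_C/∂q_C = 0: 142 - 4q_C - (q_S) = 0.
Solace's profit: π_S = (207 - Q)q_S - (88q_S + 3q_S²). Setting ∂π_S/∂q_S = 0: 119 - 8q_S - (q_C) = 0.
Best responses: q_C = (142 - q_S)/4, q_S = (119 - q_C)/8.
Substituting one into the other gives q_C = 1017/31 and q_S = 334/31.
Total output Q = 1017/31 + 334/31 = 1351/31.

43.58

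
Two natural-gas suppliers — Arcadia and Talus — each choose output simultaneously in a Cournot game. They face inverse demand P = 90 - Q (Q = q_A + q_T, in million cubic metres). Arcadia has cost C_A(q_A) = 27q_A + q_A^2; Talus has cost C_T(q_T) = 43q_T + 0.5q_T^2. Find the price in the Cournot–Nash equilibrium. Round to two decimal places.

Arcadia's profit: π_A = (90 - Q)q_A - (27q_A + q_A²). Setting ∂π_A/∂q_A = 0: 63 - 4q_A - (q_T) = 0.
Talus's first-order condition: 47 - 3q_T - (q_A) = 0.
So q_A = (63 - q_T)/4 and q_T = (47 - q_A)/3.
Solving the pair: q_A = 142/11, q_T = 125/11.
Total output Q = 267/11, so price P = 90 - 267/11 = 723/11.

65.73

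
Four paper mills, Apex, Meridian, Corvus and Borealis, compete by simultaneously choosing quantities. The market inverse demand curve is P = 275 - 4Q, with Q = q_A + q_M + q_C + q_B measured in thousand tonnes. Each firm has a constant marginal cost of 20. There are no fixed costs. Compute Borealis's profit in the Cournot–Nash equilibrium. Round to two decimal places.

650.25

Each firm earns π_i = (275 - 4Q)q_i - 20q_i.
Setting ∂π_i/∂q_i = 0 with rivals' quantities fixed: 255 - 8q_i - 4·Σ_{j≠i} q_j = 0.
By symmetry each firm produces the same amount; substituting Σ_{j≠i} q_j = 3q_i yields q_i = 255/20 = 51/4.
Price P = 275 - 4·51 = 71.
Borealis's profit: (71 - 20)·(51/4) = 650.2500.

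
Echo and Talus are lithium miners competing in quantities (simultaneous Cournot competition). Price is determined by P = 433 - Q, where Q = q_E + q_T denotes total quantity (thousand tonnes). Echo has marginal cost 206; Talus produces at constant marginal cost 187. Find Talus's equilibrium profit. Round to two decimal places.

7802.78

Echo's profit: π_E = (433 - Q)q_E - (206q_E). Setting ∂π_E/∂q_E = 0: 227 - 2q_E - (q_T) = 0.
Talus's profit: π_T = (433 - Q)q_T - (187q_T). Setting ∂π_T/∂q_T = 0: 246 - 2q_T - (q_E) = 0.
Rearranging gives the reaction functions q_E = (227 - q_T)/2 and q_T = (246 - q_E)/2.
Solving the pair: q_E = 208/3, q_T = 265/3.
Price P = 433 - 473/3 = 826/3.
Talus's profit: (826/3 - 187)·(265/3) = 7802.7778.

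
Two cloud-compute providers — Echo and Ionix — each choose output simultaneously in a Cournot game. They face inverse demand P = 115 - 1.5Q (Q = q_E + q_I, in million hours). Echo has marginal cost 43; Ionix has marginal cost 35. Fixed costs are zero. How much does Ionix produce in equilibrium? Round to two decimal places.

19.56

Echo's profit: π_E = (115 - 1.5Q)q_E - (43q_E). Setting ∂π_E/∂q_E = 0: 72 - 3q_E - (3/2)(q_I) = 0.
Ionix's profit: π_I = (115 - 1.5Q)q_I - (35q_I). Setting ∂π_I/∂q_I = 0: 80 - 3q_I - (3/2)(q_E) = 0.
Best responses: q_E = (72 - (3/2)q_I)/3, q_I = (80 - (3/2)q_E)/3.
Solving the pair: q_E = 128/9, q_I = 176/9.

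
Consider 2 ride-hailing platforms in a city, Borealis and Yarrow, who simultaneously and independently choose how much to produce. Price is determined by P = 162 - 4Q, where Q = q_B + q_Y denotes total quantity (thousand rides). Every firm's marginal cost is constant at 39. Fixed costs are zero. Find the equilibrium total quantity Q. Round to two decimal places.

20.50

Each firm earns π_i = (162 - 4Q)q_i - 39q_i.
First-order condition (treating rivals' output as given): 123 - 8q_i - 4q_j = 0.
With identical firms every q_j equals q_i, so q_j = q_i and 123 = 12q_i, giving q_i = 41/4.
Total output Q = 41/4 + 41/4 = 41/2.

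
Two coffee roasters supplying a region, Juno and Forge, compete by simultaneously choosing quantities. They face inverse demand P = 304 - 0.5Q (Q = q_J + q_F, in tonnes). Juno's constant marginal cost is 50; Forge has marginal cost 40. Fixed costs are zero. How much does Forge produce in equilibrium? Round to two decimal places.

Juno's profit: π_J = (304 - 0.5Q)q_J - (50q_J). Setting ∂π_J/∂q_J = 0: 254 - q_J - (1/2)(q_F) = 0.
Forge's first-order condition: 264 - q_F - (1/2)(q_J) = 0.
So q_J = (254 - (1/2)q_F) and q_F = (264 - (1/2)q_J).
Substituting one into the other gives q_J = 488/3 and q_F = 548/3.

182.67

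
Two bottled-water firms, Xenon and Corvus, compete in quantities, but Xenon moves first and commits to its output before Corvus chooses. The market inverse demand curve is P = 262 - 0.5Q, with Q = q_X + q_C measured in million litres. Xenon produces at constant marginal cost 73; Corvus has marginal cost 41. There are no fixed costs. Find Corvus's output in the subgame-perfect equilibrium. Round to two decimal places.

142.50

The follower Corvus best-responds to any q_X: π_C = (262 - 0.5Q)q_C - 41q_C.
Follower FOC: 221 - (1/2)q_X - q_C = 0, so q_C(q_X) = (221 - (1/2)q_X).
Xenon substitutes q_C(q_X) into its own profit: π_X = q_X(262 - (1/2)q_X - (221 - (1/2)q_X)/2) - 73q_X = (303/2 - (1/4)q_X)q_X - 73q_X.
Maximising: ∂π_X/∂q_X = 157/2 - (1/2)q_X = 0, giving q_X = 157.
Then q_C = (221 - (1/2)·157) = 285/2.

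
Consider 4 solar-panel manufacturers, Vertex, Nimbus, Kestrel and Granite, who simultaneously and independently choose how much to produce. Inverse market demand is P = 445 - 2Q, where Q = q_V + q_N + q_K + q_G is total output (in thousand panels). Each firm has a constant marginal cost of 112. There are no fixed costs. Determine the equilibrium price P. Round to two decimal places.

178.60

A representative firm's profit is π_i = q_i(445 - 2Q) - 112q_i.
Setting ∂π_i/∂q_i = 0 with rivals' quantities fixed: 333 - 4q_i - 2·Σ_{j≠i} q_j = 0.
With identical firms every q_j equals q_i, so Σ_{j≠i} q_j = 3q_i and 333 = 10q_i, giving q_i = 333/10.
Total output Q = 666/5, so price P = 445 - 2·(666/5) = 893/5.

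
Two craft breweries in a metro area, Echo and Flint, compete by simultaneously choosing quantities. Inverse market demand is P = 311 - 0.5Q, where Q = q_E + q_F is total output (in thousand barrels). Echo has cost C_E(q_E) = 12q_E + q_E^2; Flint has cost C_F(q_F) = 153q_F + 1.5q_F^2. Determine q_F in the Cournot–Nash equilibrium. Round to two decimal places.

27.62

Echo's profit: π_E = (311 - 0.5Q)q_E - (12q_E + q_E²). Setting ∂π_E/∂q_E = 0: 299 - 3q_E - (1/2)(q_F) = 0.
Flint's first-order condition: 158 - 4q_F - (1/2)(q_E) = 0.
So q_E = (299 - (1/2)q_F)/3 and q_F = (158 - (1/2)q_E)/4.
Solving the pair: q_E = 95.0638, q_F = 1298/47.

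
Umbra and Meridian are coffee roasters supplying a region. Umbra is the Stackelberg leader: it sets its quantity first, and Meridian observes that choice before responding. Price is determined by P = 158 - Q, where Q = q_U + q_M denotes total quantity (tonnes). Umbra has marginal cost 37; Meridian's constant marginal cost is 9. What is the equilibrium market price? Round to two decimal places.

60.25

The follower Meridian best-responds to any q_U: π_M = (158 - Q)q_M - 9q_M.
∂π_M/∂q_M = 149 - q_U - 2q_M = 0 gives the reaction function q_M = (149 - q_U)/2.
The leader anticipates this reaction. Substituting into P = 158 - Q gives P = 167/2 - (1/2)q_U, so π_U = (167/2 - (1/2)q_U)q_U - 37q_U.
Maximising: ∂π_U/∂q_U = 93/2 - q_U = 0, giving q_U = 93/2.
Then q_M = (149 - 93/2)/2 = 205/4.
Total output Q = 391/4, so price P = 158 - 391/4 = 241/4.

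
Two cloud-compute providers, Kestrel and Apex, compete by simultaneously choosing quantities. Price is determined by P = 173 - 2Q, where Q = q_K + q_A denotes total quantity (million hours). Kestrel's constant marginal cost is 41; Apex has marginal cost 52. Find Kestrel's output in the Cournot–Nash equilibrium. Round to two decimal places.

Kestrel's profit: π_K = (173 - 2Q)q_K - (41q_K). Setting ∂π_K/∂q_K = 0: 132 - 4q_K - 2(q_A) = 0.
Apex's first-order condition: 121 - 4q_A - 2(q_K) = 0.
So q_K = (132 - 2q_A)/4 and q_A = (121 - 2q_K)/4.
Substituting one into the other gives q_K = 143/6 and q_A = 55/3.

23.83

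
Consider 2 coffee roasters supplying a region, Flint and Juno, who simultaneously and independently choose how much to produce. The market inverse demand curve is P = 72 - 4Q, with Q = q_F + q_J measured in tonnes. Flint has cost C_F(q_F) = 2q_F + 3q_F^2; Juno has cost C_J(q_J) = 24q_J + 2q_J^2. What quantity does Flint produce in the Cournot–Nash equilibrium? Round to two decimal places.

Flint's profit: π_F = (72 - 4Q)q_F - (2q_F + 3q_F²). Setting ∂π_F/∂q_F = 0: 70 - 14q_F - 4(q_J) = 0.
Juno's profit: π_J = (72 - 4Q)q_J - (24q_J + 2q_J²). Setting ∂π_J/∂q_J = 0: 48 - 12q_J - 4(q_F) = 0.
Rearranging gives the reaction functions q_F = (70 - 4q_J)/14 and q_J = (48 - 4q_F)/12.
Solving the pair: q_F = 81/19, q_J = 49/19.

4.26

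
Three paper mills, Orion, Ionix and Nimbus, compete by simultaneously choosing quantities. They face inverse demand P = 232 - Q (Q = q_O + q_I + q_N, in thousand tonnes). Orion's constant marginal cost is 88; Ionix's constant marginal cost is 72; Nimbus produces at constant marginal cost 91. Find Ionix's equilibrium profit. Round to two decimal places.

2376.56

Orion's profit: π_O = (232 - Q)q_O - (88q_O). Setting ∂π_O/∂q_O = 0: 144 - 2q_O - (q_I + q_N) = 0.
Ionix's profit: π_I = (232 - Q)q_I - (72q_I). Setting ∂π_I/∂q_I = 0: 160 - 2q_I - (q_O + q_N) = 0.
Nimbus's first-order condition: 141 - 2q_N - (q_O + q_I) = 0.
Adding the 3 first-order conditions: 445 − 4Q = 0, so Q = 445/4.
Back-substituting: q_O = (144 − 445/4) = 131/4, q_I = (160 − 445/4) = 195/4, q_N = (141 − 445/4) = 119/4.
Price P = 232 - 445/4 = 483/4.
Ionix's profit: (483/4 - 72)·(195/4) = 2376.5625.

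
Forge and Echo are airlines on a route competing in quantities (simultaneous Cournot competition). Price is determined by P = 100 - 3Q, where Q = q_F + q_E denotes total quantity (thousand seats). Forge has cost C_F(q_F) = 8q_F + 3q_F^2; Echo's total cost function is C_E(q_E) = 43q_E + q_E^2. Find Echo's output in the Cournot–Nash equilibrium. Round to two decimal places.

Forge's profit: π_F = (100 - 3Q)q_F - (8q_F + 3q_F²). Setting ∂π_F/∂q_F = 0: 92 - 12q_F - 3(q_E) = 0.
Echo's first-order condition: 57 - 8q_E - 3(q_F) = 0.
So q_F = (92 - 3q_E)/12 and q_E = (57 - 3q_F)/8.
Substituting one into the other gives q_F = 565/87 and q_E = 136/29.

4.69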